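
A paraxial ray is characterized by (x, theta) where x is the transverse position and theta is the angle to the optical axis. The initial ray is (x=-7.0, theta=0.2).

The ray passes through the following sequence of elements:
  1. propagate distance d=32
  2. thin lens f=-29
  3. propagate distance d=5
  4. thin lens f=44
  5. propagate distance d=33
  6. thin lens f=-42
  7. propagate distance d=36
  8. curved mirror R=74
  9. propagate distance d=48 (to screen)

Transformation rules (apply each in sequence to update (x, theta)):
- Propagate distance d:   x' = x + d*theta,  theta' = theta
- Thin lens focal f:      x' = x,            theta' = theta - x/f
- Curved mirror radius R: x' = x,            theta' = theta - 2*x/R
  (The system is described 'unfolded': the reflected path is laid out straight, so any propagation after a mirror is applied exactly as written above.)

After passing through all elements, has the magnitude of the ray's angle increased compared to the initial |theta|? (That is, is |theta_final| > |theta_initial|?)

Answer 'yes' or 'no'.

Initial: x=-7.0000 theta=0.2000
After 1 (propagate distance d=32): x=-0.6000 theta=0.2000
After 2 (thin lens f=-29): x=-0.6000 theta=26/145 (≈0.1793)
After 3 (propagate distance d=5): x=43/145 (≈0.2966) theta=26/145 (≈0.1793)
After 4 (thin lens f=44): x=43/145 (≈0.2966) theta=1101/6380 (≈0.1726)
After 5 (propagate distance d=33): x=695/116 (≈5.9914) theta=1101/6380 (≈0.1726)
After 6 (thin lens f=-42): x=695/116 (≈5.9914) theta=84467/267960 (≈0.3152)
After 7 (propagate distance d=36): x=774377/44660 (≈17.3394) theta=84467/267960 (≈0.3152)
After 8 (curved mirror R=74): x=774377/44660 (≈17.3394) theta=-1520983/9914520 (≈-0.1534)
After 9 (propagate distance d=48 (to screen)): x=3296817/330484 (≈9.9757) theta=-1520983/9914520 (≈-0.1534)
|theta_initial|=0.2000 |theta_final|=1520983/9914520 (≈0.1534) -> not increased

Answer: no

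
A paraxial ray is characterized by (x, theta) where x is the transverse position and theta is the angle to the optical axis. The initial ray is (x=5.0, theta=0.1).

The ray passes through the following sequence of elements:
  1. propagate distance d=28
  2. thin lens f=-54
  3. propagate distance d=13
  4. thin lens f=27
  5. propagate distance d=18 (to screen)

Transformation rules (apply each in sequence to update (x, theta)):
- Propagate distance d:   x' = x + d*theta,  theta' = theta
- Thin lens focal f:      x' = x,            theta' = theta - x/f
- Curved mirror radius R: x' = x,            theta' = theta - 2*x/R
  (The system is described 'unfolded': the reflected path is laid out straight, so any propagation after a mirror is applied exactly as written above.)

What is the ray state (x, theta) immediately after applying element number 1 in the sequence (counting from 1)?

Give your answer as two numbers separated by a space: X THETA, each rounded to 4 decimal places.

Answer: 7.8000 0.1000

Derivation:
Initial: x=5.0000 theta=0.1000
After 1 (propagate distance d=28): x=7.8000 theta=0.1000
Rounded to 4 decimal places: x = 7.8000, theta = 0.1000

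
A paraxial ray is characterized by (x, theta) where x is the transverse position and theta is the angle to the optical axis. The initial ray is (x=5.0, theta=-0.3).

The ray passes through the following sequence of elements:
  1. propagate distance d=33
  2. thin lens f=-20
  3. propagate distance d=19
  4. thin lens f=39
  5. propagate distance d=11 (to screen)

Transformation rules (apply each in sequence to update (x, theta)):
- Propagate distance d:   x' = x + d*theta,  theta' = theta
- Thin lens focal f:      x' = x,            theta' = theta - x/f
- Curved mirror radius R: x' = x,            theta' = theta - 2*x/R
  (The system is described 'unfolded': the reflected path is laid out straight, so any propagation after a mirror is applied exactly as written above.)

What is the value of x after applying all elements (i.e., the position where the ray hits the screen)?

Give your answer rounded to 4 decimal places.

Answer: -16.9473

Derivation:
Initial: x=5.0000 theta=-0.3000
After 1 (propagate distance d=33): x=-4.9000 theta=-0.3000
After 2 (thin lens f=-20): x=-4.9000 theta=-0.5450
After 3 (propagate distance d=19): x=-15.2550 theta=-0.5450
After 4 (thin lens f=39): x=-15.2550 theta=-2/13 (≈-0.1538)
After 5 (propagate distance d=11 (to screen)): x=-44063/2600 (≈-16.9473) theta=-2/13 (≈-0.1538)
Rounded to 4 decimal places: x = -16.9473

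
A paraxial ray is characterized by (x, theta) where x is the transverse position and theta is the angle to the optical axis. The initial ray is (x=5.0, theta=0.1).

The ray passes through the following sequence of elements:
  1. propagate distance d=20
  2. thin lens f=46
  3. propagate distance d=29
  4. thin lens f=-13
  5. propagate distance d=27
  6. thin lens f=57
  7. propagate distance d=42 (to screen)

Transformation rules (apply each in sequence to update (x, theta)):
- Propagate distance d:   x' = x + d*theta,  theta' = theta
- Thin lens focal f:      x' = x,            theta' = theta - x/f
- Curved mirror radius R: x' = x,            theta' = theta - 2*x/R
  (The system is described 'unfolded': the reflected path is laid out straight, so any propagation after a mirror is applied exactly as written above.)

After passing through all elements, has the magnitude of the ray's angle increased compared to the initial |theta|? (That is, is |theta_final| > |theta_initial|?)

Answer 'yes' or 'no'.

Initial: x=5.0000 theta=0.1000
After 1 (propagate distance d=20): x=7.0000 theta=0.1000
After 2 (thin lens f=46): x=7.0000 theta=-6/115 (≈-0.0522)
After 3 (propagate distance d=29): x=631/115 (≈5.4870) theta=-6/115 (≈-0.0522)
After 4 (thin lens f=-13): x=631/115 (≈5.4870) theta=553/1495 (≈0.3699)
After 5 (propagate distance d=27): x=23134/1495 (≈15.4742) theta=553/1495 (≈0.3699)
After 6 (thin lens f=57): x=23134/1495 (≈15.4742) theta=8387/85215 (≈0.0984)
After 7 (propagate distance d=42 (to screen)): x=556964/28405 (≈19.6080) theta=8387/85215 (≈0.0984)
|theta_initial|=0.1000 |theta_final|=8387/85215 (≈0.0984) -> not increased

Answer: no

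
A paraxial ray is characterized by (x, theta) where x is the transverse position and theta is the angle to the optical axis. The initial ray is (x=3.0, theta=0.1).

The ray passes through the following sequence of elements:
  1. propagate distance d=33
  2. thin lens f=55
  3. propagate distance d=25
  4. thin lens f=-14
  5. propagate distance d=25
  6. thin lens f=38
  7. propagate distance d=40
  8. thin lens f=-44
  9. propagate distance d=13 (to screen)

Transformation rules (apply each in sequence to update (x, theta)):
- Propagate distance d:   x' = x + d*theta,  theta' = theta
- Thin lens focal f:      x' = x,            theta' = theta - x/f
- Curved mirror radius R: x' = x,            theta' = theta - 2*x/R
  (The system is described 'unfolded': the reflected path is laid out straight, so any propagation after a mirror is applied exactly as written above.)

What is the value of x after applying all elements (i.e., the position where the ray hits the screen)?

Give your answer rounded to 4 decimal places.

Initial: x=3.0000 theta=0.1000
After 1 (propagate distance d=33): x=6.3000 theta=0.1000
After 2 (thin lens f=55): x=6.3000 theta=-4/275 (≈-0.0145)
After 3 (propagate distance d=25): x=653/110 (≈5.9364) theta=-4/275 (≈-0.0145)
After 4 (thin lens f=-14): x=653/110 (≈5.9364) theta=3153/7700 (≈0.4095)
After 5 (propagate distance d=25): x=24907/1540 (≈16.1734) theta=3153/7700 (≈0.4095)
After 6 (thin lens f=38): x=24907/1540 (≈16.1734) theta=-4721/292600 (≈-0.0161)
After 7 (propagate distance d=40): x=64907/4180 (≈15.5280) theta=-4721/292600 (≈-0.0161)
After 8 (thin lens f=-44): x=64907/4180 (≈15.5280) theta=2167883/6437200 (≈0.3368)
After 9 (propagate distance d=13 (to screen)): x=128139259/6437200 (≈19.9061) theta=2167883/6437200 (≈0.3368)
Rounded to 4 decimal places: x = 19.9061

Answer: 19.9061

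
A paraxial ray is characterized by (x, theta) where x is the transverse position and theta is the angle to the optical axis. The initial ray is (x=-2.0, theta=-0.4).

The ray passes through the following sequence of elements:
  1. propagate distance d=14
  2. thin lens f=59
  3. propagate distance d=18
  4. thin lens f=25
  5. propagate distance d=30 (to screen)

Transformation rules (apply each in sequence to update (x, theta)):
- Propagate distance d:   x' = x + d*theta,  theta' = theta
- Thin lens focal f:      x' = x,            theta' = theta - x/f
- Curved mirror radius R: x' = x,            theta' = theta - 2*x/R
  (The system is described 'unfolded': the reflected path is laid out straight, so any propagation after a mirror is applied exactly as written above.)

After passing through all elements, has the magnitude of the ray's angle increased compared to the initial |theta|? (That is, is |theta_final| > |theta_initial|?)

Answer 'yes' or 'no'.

Answer: no

Derivation:
Initial: x=-2.0000 theta=-0.4000
After 1 (propagate distance d=14): x=-7.6000 theta=-0.4000
After 2 (thin lens f=59): x=-7.6000 theta=-16/59 (≈-0.2712)
After 3 (propagate distance d=18): x=-3682/295 (≈-12.4814) theta=-16/59 (≈-0.2712)
After 4 (thin lens f=25): x=-3682/295 (≈-12.4814) theta=1682/7375 (≈0.2281)
After 5 (propagate distance d=30 (to screen)): x=-8318/1475 (≈-5.6393) theta=1682/7375 (≈0.2281)
|theta_initial|=0.4000 |theta_final|=1682/7375 (≈0.2281) -> not increased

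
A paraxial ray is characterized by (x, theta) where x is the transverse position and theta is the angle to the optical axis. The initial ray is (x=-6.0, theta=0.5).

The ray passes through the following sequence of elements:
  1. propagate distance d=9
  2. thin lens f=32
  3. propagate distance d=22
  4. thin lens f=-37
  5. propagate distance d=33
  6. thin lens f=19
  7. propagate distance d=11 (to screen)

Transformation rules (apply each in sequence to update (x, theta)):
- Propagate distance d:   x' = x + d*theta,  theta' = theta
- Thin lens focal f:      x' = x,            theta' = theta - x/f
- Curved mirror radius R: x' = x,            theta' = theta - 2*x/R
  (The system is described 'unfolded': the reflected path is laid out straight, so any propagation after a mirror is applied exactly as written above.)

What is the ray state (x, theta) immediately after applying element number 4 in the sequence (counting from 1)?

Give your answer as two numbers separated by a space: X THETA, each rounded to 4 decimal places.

Answer: 10.5313 0.8315

Derivation:
Initial: x=-6.0000 theta=0.5000
After 1 (propagate distance d=9): x=-1.5000 theta=0.5000
After 2 (thin lens f=32): x=-1.5000 theta=35/64 (≈0.5469)
After 3 (propagate distance d=22): x=337/32 (≈10.5313) theta=35/64 (≈0.5469)
After 4 (thin lens f=-37): x=337/32 (≈10.5313) theta=1969/2368 (≈0.8315)
Rounded to 4 decimal places: x = 10.5313, theta = 0.8315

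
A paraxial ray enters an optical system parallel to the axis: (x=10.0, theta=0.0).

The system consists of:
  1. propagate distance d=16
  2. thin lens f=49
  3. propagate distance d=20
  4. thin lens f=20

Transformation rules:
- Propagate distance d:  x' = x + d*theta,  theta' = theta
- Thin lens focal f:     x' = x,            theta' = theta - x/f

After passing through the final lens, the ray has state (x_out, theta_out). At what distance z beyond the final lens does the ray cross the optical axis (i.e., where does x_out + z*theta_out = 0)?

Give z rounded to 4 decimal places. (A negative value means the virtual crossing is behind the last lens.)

Initial: x=10.0000 theta=0.0000
After 1 (propagate distance d=16): x=10.0000 theta=0.0000
After 2 (thin lens f=49): x=10.0000 theta=-10/49 (≈-0.2041)
After 3 (propagate distance d=20): x=290/49 (≈5.9184) theta=-10/49 (≈-0.2041)
After 4 (thin lens f=20): x=290/49 (≈5.9184) theta=-0.5000
z_focus = -x_out/theta_out = -(290/49)/(-0.5000) = 580/49 ≈ 11.8367
Rounded to 4 decimal places: z = 11.8367

Answer: 11.8367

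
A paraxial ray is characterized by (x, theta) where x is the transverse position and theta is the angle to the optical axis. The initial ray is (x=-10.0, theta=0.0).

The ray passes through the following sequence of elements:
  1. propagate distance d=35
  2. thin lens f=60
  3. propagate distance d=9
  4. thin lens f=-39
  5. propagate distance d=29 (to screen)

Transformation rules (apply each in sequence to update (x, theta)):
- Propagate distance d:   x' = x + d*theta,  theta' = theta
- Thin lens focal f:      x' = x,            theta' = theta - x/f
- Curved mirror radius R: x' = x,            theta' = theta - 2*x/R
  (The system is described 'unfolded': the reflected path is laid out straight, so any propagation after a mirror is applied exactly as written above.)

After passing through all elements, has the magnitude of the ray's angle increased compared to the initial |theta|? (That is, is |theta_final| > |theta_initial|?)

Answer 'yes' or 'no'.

Initial: x=-10.0000 theta=0.0000
After 1 (propagate distance d=35): x=-10.0000 theta=0.0000
After 2 (thin lens f=60): x=-10.0000 theta=1/6 (≈0.1667)
After 3 (propagate distance d=9): x=-8.5000 theta=1/6 (≈0.1667)
After 4 (thin lens f=-39): x=-8.5000 theta=-2/39 (≈-0.0513)
After 5 (propagate distance d=29 (to screen)): x=-779/78 (≈-9.9872) theta=-2/39 (≈-0.0513)
|theta_initial|=0.0000 |theta_final|=2/39 (≈0.0513) -> increased

Answer: yes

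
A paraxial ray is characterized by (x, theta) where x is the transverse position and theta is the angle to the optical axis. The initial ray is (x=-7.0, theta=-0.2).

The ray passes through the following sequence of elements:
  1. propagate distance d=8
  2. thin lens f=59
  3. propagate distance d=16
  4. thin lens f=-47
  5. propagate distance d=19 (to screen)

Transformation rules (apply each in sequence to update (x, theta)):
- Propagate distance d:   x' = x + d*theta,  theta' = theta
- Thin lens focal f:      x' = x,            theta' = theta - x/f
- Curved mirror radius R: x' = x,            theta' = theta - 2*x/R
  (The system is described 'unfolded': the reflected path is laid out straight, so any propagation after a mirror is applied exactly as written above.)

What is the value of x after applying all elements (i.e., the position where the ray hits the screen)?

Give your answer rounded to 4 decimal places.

Answer: -14.3257

Derivation:
Initial: x=-7.0000 theta=-0.2000
After 1 (propagate distance d=8): x=-8.6000 theta=-0.2000
After 2 (thin lens f=59): x=-8.6000 theta=-16/295 (≈-0.0542)
After 3 (propagate distance d=16): x=-2793/295 (≈-9.4678) theta=-16/295 (≈-0.0542)
After 4 (thin lens f=-47): x=-2793/295 (≈-9.4678) theta=-709/2773 (≈-0.2557)
After 5 (propagate distance d=19 (to screen)): x=-198626/13865 (≈-14.3257) theta=-709/2773 (≈-0.2557)
Rounded to 4 decimal places: x = -14.3257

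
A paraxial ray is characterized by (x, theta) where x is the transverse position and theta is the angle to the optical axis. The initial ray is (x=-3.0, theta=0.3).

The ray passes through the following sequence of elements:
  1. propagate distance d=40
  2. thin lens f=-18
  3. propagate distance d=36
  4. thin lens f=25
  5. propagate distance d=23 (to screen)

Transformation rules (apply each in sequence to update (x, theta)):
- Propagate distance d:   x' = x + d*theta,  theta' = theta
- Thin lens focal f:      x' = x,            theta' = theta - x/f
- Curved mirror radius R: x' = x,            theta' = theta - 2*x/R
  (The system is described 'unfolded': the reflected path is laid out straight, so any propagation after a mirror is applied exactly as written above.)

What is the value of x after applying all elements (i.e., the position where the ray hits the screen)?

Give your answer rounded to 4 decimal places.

Answer: 21.4240

Derivation:
Initial: x=-3.0000 theta=0.3000
After 1 (propagate distance d=40): x=9.0000 theta=0.3000
After 2 (thin lens f=-18): x=9.0000 theta=0.8000
After 3 (propagate distance d=36): x=37.8000 theta=0.8000
After 4 (thin lens f=25): x=37.8000 theta=-0.7120
After 5 (propagate distance d=23 (to screen)): x=21.4240 theta=-0.7120
Rounded to 4 decimal places: x = 21.4240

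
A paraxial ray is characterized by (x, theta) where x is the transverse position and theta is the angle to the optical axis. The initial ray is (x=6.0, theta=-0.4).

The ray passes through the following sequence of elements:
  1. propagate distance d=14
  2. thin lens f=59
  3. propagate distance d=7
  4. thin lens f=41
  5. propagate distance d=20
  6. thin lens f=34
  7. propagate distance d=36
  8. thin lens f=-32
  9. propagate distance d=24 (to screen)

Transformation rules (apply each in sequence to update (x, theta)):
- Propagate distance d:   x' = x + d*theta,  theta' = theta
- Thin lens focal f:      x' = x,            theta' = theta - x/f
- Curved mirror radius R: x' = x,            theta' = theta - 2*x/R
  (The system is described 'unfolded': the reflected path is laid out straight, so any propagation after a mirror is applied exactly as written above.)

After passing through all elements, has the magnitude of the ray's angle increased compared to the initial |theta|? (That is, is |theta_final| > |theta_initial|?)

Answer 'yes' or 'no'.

Initial: x=6.0000 theta=-0.4000
After 1 (propagate distance d=14): x=0.4000 theta=-0.4000
After 2 (thin lens f=59): x=0.4000 theta=-24/59 (≈-0.4068)
After 3 (propagate distance d=7): x=-722/295 (≈-2.4475) theta=-24/59 (≈-0.4068)
After 4 (thin lens f=41): x=-722/295 (≈-2.4475) theta=-4198/12095 (≈-0.3471)
After 5 (propagate distance d=20): x=-113562/12095 (≈-9.3892) theta=-4198/12095 (≈-0.3471)
After 6 (thin lens f=34): x=-113562/12095 (≈-9.3892) theta=-2917/41123 (≈-0.0709)
After 7 (propagate distance d=36): x=-2455614/205615 (≈-11.9428) theta=-2917/41123 (≈-0.0709)
After 8 (thin lens f=-32): x=-2455614/205615 (≈-11.9428) theta=-85951/193520 (≈-0.4441)
After 9 (propagate distance d=24 (to screen)): x=-9294729/411230 (≈-22.6023) theta=-85951/193520 (≈-0.4441)
|theta_initial|=0.4000 |theta_final|=85951/193520 (≈0.4441) -> increased

Answer: yes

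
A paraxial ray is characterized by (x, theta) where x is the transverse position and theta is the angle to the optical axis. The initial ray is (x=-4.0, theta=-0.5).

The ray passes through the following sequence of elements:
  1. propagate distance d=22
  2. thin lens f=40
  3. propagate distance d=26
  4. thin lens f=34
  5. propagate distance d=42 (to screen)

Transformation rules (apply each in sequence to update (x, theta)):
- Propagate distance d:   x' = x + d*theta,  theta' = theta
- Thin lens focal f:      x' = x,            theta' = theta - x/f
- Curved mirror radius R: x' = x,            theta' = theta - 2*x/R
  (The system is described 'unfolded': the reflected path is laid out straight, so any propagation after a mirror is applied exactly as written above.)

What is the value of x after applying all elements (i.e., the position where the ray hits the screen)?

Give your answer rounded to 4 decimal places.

Answer: -0.9559

Derivation:
Initial: x=-4.0000 theta=-0.5000
After 1 (propagate distance d=22): x=-15.0000 theta=-0.5000
After 2 (thin lens f=40): x=-15.0000 theta=-0.1250
After 3 (propagate distance d=26): x=-18.2500 theta=-0.1250
After 4 (thin lens f=34): x=-18.2500 theta=7/17 (≈0.4118)
After 5 (propagate distance d=42 (to screen)): x=-65/68 (≈-0.9559) theta=7/17 (≈0.4118)
Rounded to 4 decimal places: x = -0.9559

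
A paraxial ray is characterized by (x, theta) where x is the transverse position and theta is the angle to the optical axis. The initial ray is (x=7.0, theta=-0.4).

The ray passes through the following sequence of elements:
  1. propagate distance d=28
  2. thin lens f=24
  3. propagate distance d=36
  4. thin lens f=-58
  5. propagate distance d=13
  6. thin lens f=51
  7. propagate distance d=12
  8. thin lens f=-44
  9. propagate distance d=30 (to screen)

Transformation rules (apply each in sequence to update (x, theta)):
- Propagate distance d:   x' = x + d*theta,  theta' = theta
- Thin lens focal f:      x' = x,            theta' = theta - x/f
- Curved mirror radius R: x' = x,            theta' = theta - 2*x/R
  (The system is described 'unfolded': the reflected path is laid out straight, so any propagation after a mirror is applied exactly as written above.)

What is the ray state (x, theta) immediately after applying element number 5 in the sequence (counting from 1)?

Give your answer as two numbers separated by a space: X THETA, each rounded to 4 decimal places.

Answer: -17.9819 -0.4371

Derivation:
Initial: x=7.0000 theta=-0.4000
After 1 (propagate distance d=28): x=-4.2000 theta=-0.4000
After 2 (thin lens f=24): x=-4.2000 theta=-0.2250
After 3 (propagate distance d=36): x=-12.3000 theta=-0.2250
After 4 (thin lens f=-58): x=-12.3000 theta=-507/1160 (≈-0.4371)
After 5 (propagate distance d=13): x=-20859/1160 (≈-17.9819) theta=-507/1160 (≈-0.4371)
Rounded to 4 decimal places: x = -17.9819, theta = -0.4371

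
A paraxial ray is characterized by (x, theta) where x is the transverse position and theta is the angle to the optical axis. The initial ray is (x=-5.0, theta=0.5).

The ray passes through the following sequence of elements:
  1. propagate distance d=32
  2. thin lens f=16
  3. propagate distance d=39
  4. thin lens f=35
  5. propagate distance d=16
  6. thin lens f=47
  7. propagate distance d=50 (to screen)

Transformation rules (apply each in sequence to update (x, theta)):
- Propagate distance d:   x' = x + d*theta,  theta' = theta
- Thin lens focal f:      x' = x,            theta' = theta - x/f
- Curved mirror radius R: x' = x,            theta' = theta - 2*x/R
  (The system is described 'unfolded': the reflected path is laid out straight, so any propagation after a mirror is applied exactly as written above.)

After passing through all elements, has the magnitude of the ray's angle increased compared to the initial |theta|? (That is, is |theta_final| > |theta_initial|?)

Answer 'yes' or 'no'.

Answer: no

Derivation:
Initial: x=-5.0000 theta=0.5000
After 1 (propagate distance d=32): x=11.0000 theta=0.5000
After 2 (thin lens f=16): x=11.0000 theta=-0.1875
After 3 (propagate distance d=39): x=3.6875 theta=-0.1875
After 4 (thin lens f=35): x=3.6875 theta=-41/140 (≈-0.2929)
After 5 (propagate distance d=16): x=-559/560 (≈-0.9982) theta=-41/140 (≈-0.2929)
After 6 (thin lens f=47): x=-559/560 (≈-0.9982) theta=-7149/26320 (≈-0.2716)
After 7 (propagate distance d=50 (to screen)): x=-383723/26320 (≈-14.5791) theta=-7149/26320 (≈-0.2716)
|theta_initial|=0.5000 |theta_final|=7149/26320 (≈0.2716) -> not increased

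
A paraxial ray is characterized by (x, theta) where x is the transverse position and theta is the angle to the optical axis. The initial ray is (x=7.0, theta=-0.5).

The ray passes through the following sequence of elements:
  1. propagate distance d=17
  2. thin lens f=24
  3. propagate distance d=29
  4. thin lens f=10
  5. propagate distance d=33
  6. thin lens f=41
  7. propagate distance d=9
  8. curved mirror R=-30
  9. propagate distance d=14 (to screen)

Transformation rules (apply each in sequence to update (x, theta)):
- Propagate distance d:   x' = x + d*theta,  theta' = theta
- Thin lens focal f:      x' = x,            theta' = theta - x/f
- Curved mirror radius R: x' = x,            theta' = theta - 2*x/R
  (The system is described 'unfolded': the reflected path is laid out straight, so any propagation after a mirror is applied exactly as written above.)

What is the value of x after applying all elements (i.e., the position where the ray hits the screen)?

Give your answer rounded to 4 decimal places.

Initial: x=7.0000 theta=-0.5000
After 1 (propagate distance d=17): x=-1.5000 theta=-0.5000
After 2 (thin lens f=24): x=-1.5000 theta=-0.4375
After 3 (propagate distance d=29): x=-14.1875 theta=-0.4375
After 4 (thin lens f=10): x=-14.1875 theta=157/160 (≈0.9813)
After 5 (propagate distance d=33): x=2911/160 (≈18.1938) theta=157/160 (≈0.9813)
After 6 (thin lens f=41): x=2911/160 (≈18.1938) theta=0.5375
After 7 (propagate distance d=9): x=737/32 (≈23.0313) theta=0.5375
After 8 (curved mirror R=-30): x=737/32 (≈23.0313) theta=199/96 (≈2.0729)
After 9 (propagate distance d=14 (to screen)): x=4997/96 (≈52.0521) theta=199/96 (≈2.0729)
Rounded to 4 decimal places: x = 52.0521

Answer: 52.0521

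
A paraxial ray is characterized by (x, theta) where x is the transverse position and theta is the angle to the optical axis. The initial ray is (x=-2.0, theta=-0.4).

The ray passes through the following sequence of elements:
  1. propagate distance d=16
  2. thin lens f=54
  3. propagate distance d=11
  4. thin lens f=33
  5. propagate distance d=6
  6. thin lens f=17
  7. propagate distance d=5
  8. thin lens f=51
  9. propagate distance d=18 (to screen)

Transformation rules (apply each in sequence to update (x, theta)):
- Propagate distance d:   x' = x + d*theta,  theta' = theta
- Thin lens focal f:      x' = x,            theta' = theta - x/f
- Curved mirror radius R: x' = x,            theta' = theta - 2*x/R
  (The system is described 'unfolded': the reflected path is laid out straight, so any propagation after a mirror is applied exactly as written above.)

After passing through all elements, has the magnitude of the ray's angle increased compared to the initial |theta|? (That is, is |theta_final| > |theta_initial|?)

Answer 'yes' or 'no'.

Initial: x=-2.0000 theta=-0.4000
After 1 (propagate distance d=16): x=-8.4000 theta=-0.4000
After 2 (thin lens f=54): x=-8.4000 theta=-11/45 (≈-0.2444)
After 3 (propagate distance d=11): x=-499/45 (≈-11.0889) theta=-11/45 (≈-0.2444)
After 4 (thin lens f=33): x=-499/45 (≈-11.0889) theta=136/1485 (≈0.0916)
After 5 (propagate distance d=6): x=-1739/165 (≈-10.5394) theta=136/1485 (≈0.0916)
After 6 (thin lens f=17): x=-1739/165 (≈-10.5394) theta=1633/2295 (≈0.7115)
After 7 (propagate distance d=5): x=-176252/25245 (≈-6.9817) theta=1633/2295 (≈0.7115)
After 8 (thin lens f=51): x=-176252/25245 (≈-6.9817) theta=218473/257499 (≈0.8484)
After 9 (propagate distance d=18 (to screen)): x=323446/39015 (≈8.2903) theta=218473/257499 (≈0.8484)
|theta_initial|=0.4000 |theta_final|=218473/257499 (≈0.8484) -> increased

Answer: yes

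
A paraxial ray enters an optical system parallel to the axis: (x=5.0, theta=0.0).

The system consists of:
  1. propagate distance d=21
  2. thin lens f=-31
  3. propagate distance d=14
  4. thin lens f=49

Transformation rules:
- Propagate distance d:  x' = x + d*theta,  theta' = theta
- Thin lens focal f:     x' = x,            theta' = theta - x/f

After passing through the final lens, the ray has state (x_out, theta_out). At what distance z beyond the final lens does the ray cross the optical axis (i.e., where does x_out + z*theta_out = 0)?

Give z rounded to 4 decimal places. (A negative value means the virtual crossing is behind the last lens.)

Initial: x=5.0000 theta=0.0000
After 1 (propagate distance d=21): x=5.0000 theta=0.0000
After 2 (thin lens f=-31): x=5.0000 theta=5/31 (≈0.1613)
After 3 (propagate distance d=14): x=225/31 (≈7.2581) theta=5/31 (≈0.1613)
After 4 (thin lens f=49): x=225/31 (≈7.2581) theta=20/1519 (≈0.0132)
z_focus = -x_out/theta_out = -(225/31)/(20/1519) = -551.2500
Rounded to 4 decimal places: z = -551.2500

Answer: -551.2500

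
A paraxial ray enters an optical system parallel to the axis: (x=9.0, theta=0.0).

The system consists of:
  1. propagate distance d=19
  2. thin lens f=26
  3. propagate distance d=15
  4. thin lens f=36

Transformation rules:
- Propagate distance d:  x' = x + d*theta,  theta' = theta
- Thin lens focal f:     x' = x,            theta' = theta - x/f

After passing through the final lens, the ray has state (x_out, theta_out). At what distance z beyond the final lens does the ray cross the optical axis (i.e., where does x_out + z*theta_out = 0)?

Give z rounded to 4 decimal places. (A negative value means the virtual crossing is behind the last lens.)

Initial: x=9.0000 theta=0.0000
After 1 (propagate distance d=19): x=9.0000 theta=0.0000
After 2 (thin lens f=26): x=9.0000 theta=-9/26 (≈-0.3462)
After 3 (propagate distance d=15): x=99/26 (≈3.8077) theta=-9/26 (≈-0.3462)
After 4 (thin lens f=36): x=99/26 (≈3.8077) theta=-47/104 (≈-0.4519)
z_focus = -x_out/theta_out = -(99/26)/(-47/104) = 396/47 ≈ 8.4255
Rounded to 4 decimal places: z = 8.4255

Answer: 8.4255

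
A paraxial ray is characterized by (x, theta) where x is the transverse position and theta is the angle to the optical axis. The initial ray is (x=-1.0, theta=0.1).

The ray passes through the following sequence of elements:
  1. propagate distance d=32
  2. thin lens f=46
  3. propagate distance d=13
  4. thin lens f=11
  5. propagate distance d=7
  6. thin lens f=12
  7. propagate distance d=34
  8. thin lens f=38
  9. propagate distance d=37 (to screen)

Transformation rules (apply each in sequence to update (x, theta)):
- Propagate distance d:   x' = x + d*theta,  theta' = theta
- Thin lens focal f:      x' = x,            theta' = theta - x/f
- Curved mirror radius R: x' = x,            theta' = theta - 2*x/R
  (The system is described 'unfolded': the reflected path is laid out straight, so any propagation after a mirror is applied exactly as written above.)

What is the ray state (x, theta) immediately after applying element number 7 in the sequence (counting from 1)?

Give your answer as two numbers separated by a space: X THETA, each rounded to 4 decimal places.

Initial: x=-1.0000 theta=0.1000
After 1 (propagate distance d=32): x=2.2000 theta=0.1000
After 2 (thin lens f=46): x=2.2000 theta=6/115 (≈0.0522)
After 3 (propagate distance d=13): x=331/115 (≈2.8783) theta=6/115 (≈0.0522)
After 4 (thin lens f=11): x=331/115 (≈2.8783) theta=-53/253 (≈-0.2095)
After 5 (propagate distance d=7): x=1786/1265 (≈1.4119) theta=-53/253 (≈-0.2095)
After 6 (thin lens f=12): x=1786/1265 (≈1.4119) theta=-2483/7590 (≈-0.3271)
After 7 (propagate distance d=34): x=-36853/3795 (≈-9.7109) theta=-2483/7590 (≈-0.3271)
Rounded to 4 decimal places: x = -9.7109, theta = -0.3271

Answer: -9.7109 -0.3271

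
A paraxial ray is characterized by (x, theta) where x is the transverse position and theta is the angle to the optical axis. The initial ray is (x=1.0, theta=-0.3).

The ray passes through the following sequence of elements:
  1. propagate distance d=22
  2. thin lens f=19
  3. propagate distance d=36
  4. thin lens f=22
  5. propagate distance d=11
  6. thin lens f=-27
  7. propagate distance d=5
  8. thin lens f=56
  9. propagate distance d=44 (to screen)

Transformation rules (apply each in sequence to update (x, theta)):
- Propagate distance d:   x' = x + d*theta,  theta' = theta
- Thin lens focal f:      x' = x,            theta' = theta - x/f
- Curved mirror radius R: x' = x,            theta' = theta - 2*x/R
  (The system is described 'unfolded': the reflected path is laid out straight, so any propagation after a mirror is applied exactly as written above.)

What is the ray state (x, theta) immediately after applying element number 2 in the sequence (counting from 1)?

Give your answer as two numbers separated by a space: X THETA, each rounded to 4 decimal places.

Initial: x=1.0000 theta=-0.3000
After 1 (propagate distance d=22): x=-5.6000 theta=-0.3000
After 2 (thin lens f=19): x=-5.6000 theta=-1/190 (≈-0.0053)
Rounded to 4 decimal places: x = -5.6000, theta = -0.0053

Answer: -5.6000 -0.0053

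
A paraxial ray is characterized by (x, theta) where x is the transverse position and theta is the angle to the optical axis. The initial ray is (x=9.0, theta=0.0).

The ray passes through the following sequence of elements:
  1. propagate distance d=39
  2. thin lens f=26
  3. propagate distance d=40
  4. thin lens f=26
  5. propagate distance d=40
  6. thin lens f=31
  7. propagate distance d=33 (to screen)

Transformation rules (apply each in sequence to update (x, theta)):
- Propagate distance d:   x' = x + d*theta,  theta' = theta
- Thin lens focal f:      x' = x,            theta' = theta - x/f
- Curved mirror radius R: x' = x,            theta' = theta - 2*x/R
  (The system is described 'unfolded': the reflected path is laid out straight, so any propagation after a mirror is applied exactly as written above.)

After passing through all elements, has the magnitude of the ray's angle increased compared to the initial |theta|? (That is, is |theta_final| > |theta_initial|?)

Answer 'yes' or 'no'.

Answer: yes

Derivation:
Initial: x=9.0000 theta=0.0000
After 1 (propagate distance d=39): x=9.0000 theta=0.0000
After 2 (thin lens f=26): x=9.0000 theta=-9/26 (≈-0.3462)
After 3 (propagate distance d=40): x=-63/13 (≈-4.8462) theta=-9/26 (≈-0.3462)
After 4 (thin lens f=26): x=-63/13 (≈-4.8462) theta=-27/169 (≈-0.1598)
After 5 (propagate distance d=40): x=-1899/169 (≈-11.2367) theta=-27/169 (≈-0.1598)
After 6 (thin lens f=31): x=-1899/169 (≈-11.2367) theta=1062/5239 (≈0.2027)
After 7 (propagate distance d=33 (to screen)): x=-23823/5239 (≈-4.5472) theta=1062/5239 (≈0.2027)
|theta_initial|=0.0000 |theta_final|=1062/5239 (≈0.2027) -> increased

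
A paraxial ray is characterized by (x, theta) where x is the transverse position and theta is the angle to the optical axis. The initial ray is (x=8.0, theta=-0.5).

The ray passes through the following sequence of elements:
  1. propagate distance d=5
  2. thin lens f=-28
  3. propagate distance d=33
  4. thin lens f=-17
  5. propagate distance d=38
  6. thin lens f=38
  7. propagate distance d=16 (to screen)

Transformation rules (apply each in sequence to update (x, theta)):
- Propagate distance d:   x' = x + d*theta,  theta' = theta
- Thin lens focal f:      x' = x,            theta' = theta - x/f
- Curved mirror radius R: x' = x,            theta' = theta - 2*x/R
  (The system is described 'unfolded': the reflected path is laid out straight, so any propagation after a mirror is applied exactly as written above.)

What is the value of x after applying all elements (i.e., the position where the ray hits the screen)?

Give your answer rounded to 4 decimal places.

Initial: x=8.0000 theta=-0.5000
After 1 (propagate distance d=5): x=5.5000 theta=-0.5000
After 2 (thin lens f=-28): x=5.5000 theta=-17/56 (≈-0.3036)
After 3 (propagate distance d=33): x=-253/56 (≈-4.5179) theta=-17/56 (≈-0.3036)
After 4 (thin lens f=-17): x=-253/56 (≈-4.5179) theta=-271/476 (≈-0.5693)
After 5 (propagate distance d=38): x=-24897/952 (≈-26.1523) theta=-271/476 (≈-0.5693)
After 6 (thin lens f=38): x=-24897/952 (≈-26.1523) theta=253/2128 (≈0.1189)
After 7 (propagate distance d=16 (to screen)): x=-438635/18088 (≈-24.2501) theta=253/2128 (≈0.1189)
Rounded to 4 decimal places: x = -24.2501

Answer: -24.2501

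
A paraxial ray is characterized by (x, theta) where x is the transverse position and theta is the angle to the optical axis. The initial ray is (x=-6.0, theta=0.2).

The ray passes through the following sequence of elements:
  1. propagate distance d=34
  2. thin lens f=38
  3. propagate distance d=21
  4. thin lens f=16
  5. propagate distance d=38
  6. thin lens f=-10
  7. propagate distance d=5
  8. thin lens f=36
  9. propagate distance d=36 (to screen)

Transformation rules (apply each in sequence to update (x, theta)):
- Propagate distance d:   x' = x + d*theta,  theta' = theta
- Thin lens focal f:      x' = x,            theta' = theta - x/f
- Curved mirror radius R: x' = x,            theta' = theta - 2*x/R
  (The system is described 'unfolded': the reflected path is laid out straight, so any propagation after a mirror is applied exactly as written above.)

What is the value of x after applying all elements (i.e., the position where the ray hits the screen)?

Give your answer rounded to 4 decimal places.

Answer: -1.8947

Derivation:
Initial: x=-6.0000 theta=0.2000
After 1 (propagate distance d=34): x=0.8000 theta=0.2000
After 2 (thin lens f=38): x=0.8000 theta=17/95 (≈0.1789)
After 3 (propagate distance d=21): x=433/95 (≈4.5579) theta=17/95 (≈0.1789)
After 4 (thin lens f=16): x=433/95 (≈4.5579) theta=-161/1520 (≈-0.1059)
After 5 (propagate distance d=38): x=81/152 (≈0.5329) theta=-161/1520 (≈-0.1059)
After 6 (thin lens f=-10): x=81/152 (≈0.5329) theta=-1/19 (≈-0.0526)
After 7 (propagate distance d=5): x=41/152 (≈0.2697) theta=-1/19 (≈-0.0526)
After 8 (thin lens f=36): x=41/152 (≈0.2697) theta=-329/5472 (≈-0.0601)
After 9 (propagate distance d=36 (to screen)): x=-36/19 (≈-1.8947) theta=-329/5472 (≈-0.0601)
Rounded to 4 decimal places: x = -1.8947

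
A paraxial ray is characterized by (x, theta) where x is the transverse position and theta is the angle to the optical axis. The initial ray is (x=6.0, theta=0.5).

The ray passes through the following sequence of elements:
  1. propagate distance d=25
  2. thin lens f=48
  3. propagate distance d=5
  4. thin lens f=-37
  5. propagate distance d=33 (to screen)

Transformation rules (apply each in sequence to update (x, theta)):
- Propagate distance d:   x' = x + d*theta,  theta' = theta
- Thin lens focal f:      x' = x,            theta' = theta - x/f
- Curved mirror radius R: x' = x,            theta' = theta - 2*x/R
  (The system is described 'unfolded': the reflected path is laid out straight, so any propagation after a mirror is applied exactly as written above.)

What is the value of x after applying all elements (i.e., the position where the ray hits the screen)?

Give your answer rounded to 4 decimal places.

Answer: 39.8651

Derivation:
Initial: x=6.0000 theta=0.5000
After 1 (propagate distance d=25): x=18.5000 theta=0.5000
After 2 (thin lens f=48): x=18.5000 theta=11/96 (≈0.1146)
After 3 (propagate distance d=5): x=1831/96 (≈19.0729) theta=11/96 (≈0.1146)
After 4 (thin lens f=-37): x=1831/96 (≈19.0729) theta=373/592 (≈0.6301)
After 5 (propagate distance d=33 (to screen)): x=141601/3552 (≈39.8651) theta=373/592 (≈0.6301)
Rounded to 4 decimal places: x = 39.8651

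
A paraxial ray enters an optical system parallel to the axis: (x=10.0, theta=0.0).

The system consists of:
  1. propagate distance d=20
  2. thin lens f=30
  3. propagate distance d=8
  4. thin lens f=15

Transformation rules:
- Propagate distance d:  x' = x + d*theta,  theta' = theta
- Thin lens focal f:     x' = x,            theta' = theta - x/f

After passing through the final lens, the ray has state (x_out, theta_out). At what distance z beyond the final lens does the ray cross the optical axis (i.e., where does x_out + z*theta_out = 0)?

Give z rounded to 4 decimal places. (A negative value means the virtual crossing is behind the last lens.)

Answer: 8.9189

Derivation:
Initial: x=10.0000 theta=0.0000
After 1 (propagate distance d=20): x=10.0000 theta=0.0000
After 2 (thin lens f=30): x=10.0000 theta=-1/3 (≈-0.3333)
After 3 (propagate distance d=8): x=22/3 (≈7.3333) theta=-1/3 (≈-0.3333)
After 4 (thin lens f=15): x=22/3 (≈7.3333) theta=-37/45 (≈-0.8222)
z_focus = -x_out/theta_out = -(22/3)/(-37/45) = 330/37 ≈ 8.9189
Rounded to 4 decimal places: z = 8.9189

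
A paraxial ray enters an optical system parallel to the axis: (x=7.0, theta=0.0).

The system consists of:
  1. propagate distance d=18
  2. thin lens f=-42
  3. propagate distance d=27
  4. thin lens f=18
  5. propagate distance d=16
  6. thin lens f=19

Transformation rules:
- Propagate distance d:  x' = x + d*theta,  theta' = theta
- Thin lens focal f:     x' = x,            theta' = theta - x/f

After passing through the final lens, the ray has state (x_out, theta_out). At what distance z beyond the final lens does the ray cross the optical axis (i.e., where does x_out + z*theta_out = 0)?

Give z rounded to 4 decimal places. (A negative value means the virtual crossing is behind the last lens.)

Answer: 5.8022

Derivation:
Initial: x=7.0000 theta=0.0000
After 1 (propagate distance d=18): x=7.0000 theta=0.0000
After 2 (thin lens f=-42): x=7.0000 theta=1/6 (≈0.1667)
After 3 (propagate distance d=27): x=11.5000 theta=1/6 (≈0.1667)
After 4 (thin lens f=18): x=11.5000 theta=-17/36 (≈-0.4722)
After 5 (propagate distance d=16): x=71/18 (≈3.9444) theta=-17/36 (≈-0.4722)
After 6 (thin lens f=19): x=71/18 (≈3.9444) theta=-155/228 (≈-0.6798)
z_focus = -x_out/theta_out = -(71/18)/(-155/228) = 2698/465 ≈ 5.8022
Rounded to 4 decimal places: z = 5.8022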